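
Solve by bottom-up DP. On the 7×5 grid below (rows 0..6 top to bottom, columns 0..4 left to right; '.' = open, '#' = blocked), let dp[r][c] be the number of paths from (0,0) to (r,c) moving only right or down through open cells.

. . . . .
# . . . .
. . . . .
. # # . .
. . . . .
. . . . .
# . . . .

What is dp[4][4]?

22

r\c   0   1   2   3   4
  0   1   1   1   1   1
  1   0   1   2   3   4
  2   0   1   3   6  10
  3   0   0   0   6  16
  4   0   0   0   6  22
  5   0   0   0   6  28
  6   0   0   0   6  34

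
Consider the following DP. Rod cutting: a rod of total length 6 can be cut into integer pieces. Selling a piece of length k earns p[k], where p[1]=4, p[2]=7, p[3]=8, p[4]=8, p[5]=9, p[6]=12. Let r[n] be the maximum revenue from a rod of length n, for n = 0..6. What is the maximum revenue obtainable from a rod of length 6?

24

   n    0    1    2    3    4    5    6
r[n]    0    4    8   12   16   20   24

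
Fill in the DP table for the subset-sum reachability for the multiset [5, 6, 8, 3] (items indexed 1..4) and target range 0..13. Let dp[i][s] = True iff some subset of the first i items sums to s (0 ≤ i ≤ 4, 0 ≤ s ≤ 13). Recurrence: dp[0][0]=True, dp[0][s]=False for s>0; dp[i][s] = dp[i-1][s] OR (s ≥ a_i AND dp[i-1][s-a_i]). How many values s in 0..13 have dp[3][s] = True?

i\s   0   1   2   3   4   5   6   7   8   9  10  11  12  13
  0   T   F   F   F   F   F   F   F   F   F   F   F   F   F
  1   T   F   F   F   F   T   F   F   F   F   F   F   F   F
  2   T   F   F   F   F   T   T   F   F   F   F   T   F   F
  3   T   F   F   F   F   T   T   F   T   F   F   T   F   T
  4   T   F   F   T   F   T   T   F   T   T   F   T   F   T

6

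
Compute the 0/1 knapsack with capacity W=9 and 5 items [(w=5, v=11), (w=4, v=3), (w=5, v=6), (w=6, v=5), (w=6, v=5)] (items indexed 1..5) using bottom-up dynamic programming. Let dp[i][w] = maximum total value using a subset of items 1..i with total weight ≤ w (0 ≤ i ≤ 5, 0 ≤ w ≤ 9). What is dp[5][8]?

11

i\w   0   1   2   3   4   5   6   7   8   9
  0   0   0   0   0   0   0   0   0   0   0
  1   0   0   0   0   0  11  11  11  11  11
  2   0   0   0   0   3  11  11  11  11  14
  3   0   0   0   0   3  11  11  11  11  14
  4   0   0   0   0   3  11  11  11  11  14
  5   0   0   0   0   3  11  11  11  11  14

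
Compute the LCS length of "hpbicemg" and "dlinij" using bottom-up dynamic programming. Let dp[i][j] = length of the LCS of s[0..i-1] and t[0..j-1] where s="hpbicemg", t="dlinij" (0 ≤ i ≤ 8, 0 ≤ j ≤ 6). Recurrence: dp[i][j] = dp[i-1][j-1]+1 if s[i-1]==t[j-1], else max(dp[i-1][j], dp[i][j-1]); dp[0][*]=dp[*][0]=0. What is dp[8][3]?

   ''  d  l  i  n  i  j
''  0  0  0  0  0  0  0
 h  0  0  0  0  0  0  0
 p  0  0  0  0  0  0  0
 b  0  0  0  0  0  0  0
 i  0  0  0  1  1  1  1
 c  0  0  0  1  1  1  1
 e  0  0  0  1  1  1  1
 m  0  0  0  1  1  1  1
 g  0  0  0  1  1  1  1

1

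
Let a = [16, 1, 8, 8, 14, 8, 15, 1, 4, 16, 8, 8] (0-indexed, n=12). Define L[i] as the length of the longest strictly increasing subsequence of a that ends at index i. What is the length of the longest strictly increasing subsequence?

   i    0    1    2    3    4    5    6    7    8    9   10   11
a[i]   16    1    8    8   14    8   15    1    4   16    8    8
L[i]    1    1    2    2    3    2    4    1    2    5    3    3

5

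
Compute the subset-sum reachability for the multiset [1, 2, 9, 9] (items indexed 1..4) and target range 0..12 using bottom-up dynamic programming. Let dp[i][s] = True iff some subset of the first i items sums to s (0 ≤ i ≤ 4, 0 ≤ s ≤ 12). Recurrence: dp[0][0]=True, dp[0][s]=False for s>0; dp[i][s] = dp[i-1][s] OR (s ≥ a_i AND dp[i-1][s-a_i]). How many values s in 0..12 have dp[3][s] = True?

8

i\s   0   1   2   3   4   5   6   7   8   9  10  11  12
  0   T   F   F   F   F   F   F   F   F   F   F   F   F
  1   T   T   F   F   F   F   F   F   F   F   F   F   F
  2   T   T   T   T   F   F   F   F   F   F   F   F   F
  3   T   T   T   T   F   F   F   F   F   T   T   T   T
  4   T   T   T   T   F   F   F   F   F   T   T   T   T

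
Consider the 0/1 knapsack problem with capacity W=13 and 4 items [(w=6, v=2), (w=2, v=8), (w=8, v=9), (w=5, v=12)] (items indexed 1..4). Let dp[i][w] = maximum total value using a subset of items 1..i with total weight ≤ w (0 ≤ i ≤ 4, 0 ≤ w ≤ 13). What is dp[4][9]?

20

i\w   0   1   2   3   4   5   6   7   8   9  10  11  12  13
  0   0   0   0   0   0   0   0   0   0   0   0   0   0   0
  1   0   0   0   0   0   0   2   2   2   2   2   2   2   2
  2   0   0   8   8   8   8   8   8  10  10  10  10  10  10
  3   0   0   8   8   8   8   8   8  10  10  17  17  17  17
  4   0   0   8   8   8  12  12  20  20  20  20  20  20  22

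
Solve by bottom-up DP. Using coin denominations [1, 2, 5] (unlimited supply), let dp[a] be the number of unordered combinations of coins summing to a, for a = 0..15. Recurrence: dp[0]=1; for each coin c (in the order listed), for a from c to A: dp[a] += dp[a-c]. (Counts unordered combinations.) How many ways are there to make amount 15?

after  coin     0     1     2     3     4     5     6     7     8     9    10    11    12    13    14    15
          1     1     1     1     1     1     1     1     1     1     1     1     1     1     1     1     1
          2     1     1     2     2     3     3     4     4     5     5     6     6     7     7     8     8
          5     1     1     2     2     3     4     5     6     7     8    10    11    13    14    16    18

18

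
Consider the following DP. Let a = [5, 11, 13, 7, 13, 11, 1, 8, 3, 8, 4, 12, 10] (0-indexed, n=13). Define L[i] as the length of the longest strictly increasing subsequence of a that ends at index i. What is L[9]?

   i    0    1    2    3    4    5    6    7    8    9   10   11   12
a[i]    5   11   13    7   13   11    1    8    3    8    4   12   10
L[i]    1    2    3    2    3    3    1    3    2    3    3    4    4

3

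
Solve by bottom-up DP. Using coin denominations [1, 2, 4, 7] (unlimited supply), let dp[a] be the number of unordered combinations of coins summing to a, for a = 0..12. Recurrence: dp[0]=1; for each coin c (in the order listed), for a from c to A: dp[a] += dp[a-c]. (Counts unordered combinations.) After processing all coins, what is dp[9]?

after  coin     0     1     2     3     4     5     6     7     8     9    10    11    12
          1     1     1     1     1     1     1     1     1     1     1     1     1     1
          2     1     1     2     2     3     3     4     4     5     5     6     6     7
          4     1     1     2     2     4     4     6     6     9     9    12    12    16
          7     1     1     2     2     4     4     6     7    10    11    14    16    20

11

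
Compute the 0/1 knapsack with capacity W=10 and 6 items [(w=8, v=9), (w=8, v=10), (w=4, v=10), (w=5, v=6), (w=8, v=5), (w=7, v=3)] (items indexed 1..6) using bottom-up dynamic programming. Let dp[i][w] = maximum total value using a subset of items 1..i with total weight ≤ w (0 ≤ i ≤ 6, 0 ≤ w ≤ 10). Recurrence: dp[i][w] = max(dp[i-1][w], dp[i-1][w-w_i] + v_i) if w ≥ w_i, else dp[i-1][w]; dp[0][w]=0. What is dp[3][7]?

10

i\w   0   1   2   3   4   5   6   7   8   9  10
  0   0   0   0   0   0   0   0   0   0   0   0
  1   0   0   0   0   0   0   0   0   9   9   9
  2   0   0   0   0   0   0   0   0  10  10  10
  3   0   0   0   0  10  10  10  10  10  10  10
  4   0   0   0   0  10  10  10  10  10  16  16
  5   0   0   0   0  10  10  10  10  10  16  16
  6   0   0   0   0  10  10  10  10  10  16  16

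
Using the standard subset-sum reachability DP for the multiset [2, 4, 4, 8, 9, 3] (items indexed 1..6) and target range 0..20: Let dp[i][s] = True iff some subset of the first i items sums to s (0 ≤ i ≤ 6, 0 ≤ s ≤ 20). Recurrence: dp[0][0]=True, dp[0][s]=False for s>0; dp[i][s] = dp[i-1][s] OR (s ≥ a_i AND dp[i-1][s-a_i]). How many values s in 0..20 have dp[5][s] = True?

16

i\s   0   1   2   3   4   5   6   7   8   9  10  11  12  13  14  15  16  17  18  19  20
  0   T   F   F   F   F   F   F   F   F   F   F   F   F   F   F   F   F   F   F   F   F
  1   T   F   T   F   F   F   F   F   F   F   F   F   F   F   F   F   F   F   F   F   F
  2   T   F   T   F   T   F   T   F   F   F   F   F   F   F   F   F   F   F   F   F   F
  3   T   F   T   F   T   F   T   F   T   F   T   F   F   F   F   F   F   F   F   F   F
  4   T   F   T   F   T   F   T   F   T   F   T   F   T   F   T   F   T   F   T   F   F
  5   T   F   T   F   T   F   T   F   T   T   T   T   T   T   T   T   T   T   T   T   F
  6   T   F   T   T   T   T   T   T   T   T   T   T   T   T   T   T   T   T   T   T   T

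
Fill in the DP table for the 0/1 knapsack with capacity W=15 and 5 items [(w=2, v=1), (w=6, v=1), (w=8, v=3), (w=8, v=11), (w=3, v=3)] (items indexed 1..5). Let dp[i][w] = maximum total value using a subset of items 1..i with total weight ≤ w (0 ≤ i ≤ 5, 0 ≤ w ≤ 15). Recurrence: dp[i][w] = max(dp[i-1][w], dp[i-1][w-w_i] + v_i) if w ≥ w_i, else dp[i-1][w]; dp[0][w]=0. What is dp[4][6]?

1

i\w   0   1   2   3   4   5   6   7   8   9  10  11  12  13  14  15
  0   0   0   0   0   0   0   0   0   0   0   0   0   0   0   0   0
  1   0   0   1   1   1   1   1   1   1   1   1   1   1   1   1   1
  2   0   0   1   1   1   1   1   1   2   2   2   2   2   2   2   2
  3   0   0   1   1   1   1   1   1   3   3   4   4   4   4   4   4
  4   0   0   1   1   1   1   1   1  11  11  12  12  12  12  12  12
  5   0   0   1   3   3   4   4   4  11  11  12  14  14  15  15  15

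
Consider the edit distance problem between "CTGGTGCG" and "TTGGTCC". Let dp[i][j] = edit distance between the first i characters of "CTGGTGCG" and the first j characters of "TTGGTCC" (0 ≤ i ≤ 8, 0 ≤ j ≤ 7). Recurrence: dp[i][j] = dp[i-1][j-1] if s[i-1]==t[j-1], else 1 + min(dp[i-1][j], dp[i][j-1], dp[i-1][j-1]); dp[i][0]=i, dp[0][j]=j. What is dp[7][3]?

   ''  T  T  G  G  T  C  C
''  0  1  2  3  4  5  6  7
 C  1  1  2  3  4  5  5  6
 T  2  1  1  2  3  4  5  6
 G  3  2  2  1  2  3  4  5
 G  4  3  3  2  1  2  3  4
 T  5  4  3  3  2  1  2  3
 G  6  5  4  3  3  2  2  3
 C  7  6  5  4  4  3  2  2
 G  8  7  6  5  4  4  3  3

4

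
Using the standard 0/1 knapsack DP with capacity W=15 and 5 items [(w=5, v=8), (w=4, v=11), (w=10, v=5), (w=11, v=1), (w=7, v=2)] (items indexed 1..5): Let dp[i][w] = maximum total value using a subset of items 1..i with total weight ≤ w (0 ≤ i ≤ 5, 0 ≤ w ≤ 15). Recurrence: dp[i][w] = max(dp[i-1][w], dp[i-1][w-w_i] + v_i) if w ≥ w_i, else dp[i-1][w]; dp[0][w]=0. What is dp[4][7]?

11

i\w   0   1   2   3   4   5   6   7   8   9  10  11  12  13  14  15
  0   0   0   0   0   0   0   0   0   0   0   0   0   0   0   0   0
  1   0   0   0   0   0   8   8   8   8   8   8   8   8   8   8   8
  2   0   0   0   0  11  11  11  11  11  19  19  19  19  19  19  19
  3   0   0   0   0  11  11  11  11  11  19  19  19  19  19  19  19
  4   0   0   0   0  11  11  11  11  11  19  19  19  19  19  19  19
  5   0   0   0   0  11  11  11  11  11  19  19  19  19  19  19  19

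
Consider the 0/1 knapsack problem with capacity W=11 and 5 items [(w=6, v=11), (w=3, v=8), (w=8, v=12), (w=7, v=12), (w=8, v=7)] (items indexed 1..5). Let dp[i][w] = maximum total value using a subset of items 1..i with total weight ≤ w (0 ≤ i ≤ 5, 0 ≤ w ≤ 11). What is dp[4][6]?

11

i\w   0   1   2   3   4   5   6   7   8   9  10  11
  0   0   0   0   0   0   0   0   0   0   0   0   0
  1   0   0   0   0   0   0  11  11  11  11  11  11
  2   0   0   0   8   8   8  11  11  11  19  19  19
  3   0   0   0   8   8   8  11  11  12  19  19  20
  4   0   0   0   8   8   8  11  12  12  19  20  20
  5   0   0   0   8   8   8  11  12  12  19  20  20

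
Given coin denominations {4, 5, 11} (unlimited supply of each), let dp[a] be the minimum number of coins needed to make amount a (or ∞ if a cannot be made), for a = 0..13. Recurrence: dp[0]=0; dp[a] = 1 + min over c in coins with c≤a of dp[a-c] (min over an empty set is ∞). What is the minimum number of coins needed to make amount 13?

3

 a  0  1  2  3  4  5  6  7  8  9 10 11 12 13
dp  0  -  -  -  1  1  -  -  2  2  2  1  3  3
(- denotes ∞ / unreachable)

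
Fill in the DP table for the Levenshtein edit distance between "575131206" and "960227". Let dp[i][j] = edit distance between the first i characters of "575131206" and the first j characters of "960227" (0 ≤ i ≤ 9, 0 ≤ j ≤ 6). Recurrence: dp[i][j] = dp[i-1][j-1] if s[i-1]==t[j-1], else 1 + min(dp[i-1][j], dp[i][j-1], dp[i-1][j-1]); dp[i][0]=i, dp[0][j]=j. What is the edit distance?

8

   ''  9  6  0  2  2  7
''  0  1  2  3  4  5  6
 5  1  1  2  3  4  5  6
 7  2  2  2  3  4  5  5
 5  3  3  3  3  4  5  6
 1  4  4  4  4  4  5  6
 3  5  5  5  5  5  5  6
 1  6  6  6  6  6  6  6
 2  7  7  7  7  6  6  7
 0  8  8  8  7  7  7  7
 6  9  9  8  8  8  8  8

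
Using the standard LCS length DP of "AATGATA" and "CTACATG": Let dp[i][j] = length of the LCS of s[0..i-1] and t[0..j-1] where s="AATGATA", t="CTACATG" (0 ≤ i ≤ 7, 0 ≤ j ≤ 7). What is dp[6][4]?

2

   ''  C  T  A  C  A  T  G
''  0  0  0  0  0  0  0  0
 A  0  0  0  1  1  1  1  1
 A  0  0  0  1  1  2  2  2
 T  0  0  1  1  1  2  3  3
 G  0  0  1  1  1  2  3  4
 A  0  0  1  2  2  2  3  4
 T  0  0  1  2  2  2  3  4
 A  0  0  1  2  2  3  3  4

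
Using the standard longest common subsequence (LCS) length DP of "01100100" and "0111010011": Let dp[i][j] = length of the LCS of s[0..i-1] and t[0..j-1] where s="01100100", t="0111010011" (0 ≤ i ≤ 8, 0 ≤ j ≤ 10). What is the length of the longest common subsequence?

7

   ''  0  1  1  1  0  1  0  0  1  1
''  0  0  0  0  0  0  0  0  0  0  0
 0  0  1  1  1  1  1  1  1  1  1  1
 1  0  1  2  2  2  2  2  2  2  2  2
 1  0  1  2  3  3  3  3  3  3  3  3
 0  0  1  2  3  3  4  4  4  4  4  4
 0  0  1  2  3  3  4  4  5  5  5  5
 1  0  1  2  3  4  4  5  5  5  6  6
 0  0  1  2  3  4  5  5  6  6  6  6
 0  0  1  2  3  4  5  5  6  7  7  7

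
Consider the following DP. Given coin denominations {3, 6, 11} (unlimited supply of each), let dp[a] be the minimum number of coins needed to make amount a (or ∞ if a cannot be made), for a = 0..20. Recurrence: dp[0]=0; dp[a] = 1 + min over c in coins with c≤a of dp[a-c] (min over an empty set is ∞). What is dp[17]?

 a  0  1  2  3  4  5  6  7  8  9 10 11 12 13 14 15 16 17 18 19 20
dp  0  -  -  1  -  -  1  -  -  2  -  1  2  -  2  3  -  2  3  -  3
(- denotes ∞ / unreachable)

2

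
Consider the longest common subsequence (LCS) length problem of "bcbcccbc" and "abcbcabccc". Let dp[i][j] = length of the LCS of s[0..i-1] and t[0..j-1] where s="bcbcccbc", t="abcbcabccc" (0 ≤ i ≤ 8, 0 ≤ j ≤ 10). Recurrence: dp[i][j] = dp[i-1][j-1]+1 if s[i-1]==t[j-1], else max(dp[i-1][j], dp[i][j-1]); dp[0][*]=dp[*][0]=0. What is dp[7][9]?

   ''  a  b  c  b  c  a  b  c  c  c
''  0  0  0  0  0  0  0  0  0  0  0
 b  0  0  1  1  1  1  1  1  1  1  1
 c  0  0  1  2  2  2  2  2  2  2  2
 b  0  0  1  2  3  3  3  3  3  3  3
 c  0  0  1  2  3  4  4  4  4  4  4
 c  0  0  1  2  3  4  4  4  5  5  5
 c  0  0  1  2  3  4  4  4  5  6  6
 b  0  0  1  2  3  4  4  5  5  6  6
 c  0  0  1  2  3  4  4  5  6  6  7

6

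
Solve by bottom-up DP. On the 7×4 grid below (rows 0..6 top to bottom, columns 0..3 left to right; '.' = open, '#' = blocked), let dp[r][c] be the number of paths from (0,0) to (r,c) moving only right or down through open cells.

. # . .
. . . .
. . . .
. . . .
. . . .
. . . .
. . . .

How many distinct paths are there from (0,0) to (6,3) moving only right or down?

r\c   0   1   2   3
  0   1   0   0   0
  1   1   1   1   1
  2   1   2   3   4
  3   1   3   6  10
  4   1   4  10  20
  5   1   5  15  35
  6   1   6  21  56

56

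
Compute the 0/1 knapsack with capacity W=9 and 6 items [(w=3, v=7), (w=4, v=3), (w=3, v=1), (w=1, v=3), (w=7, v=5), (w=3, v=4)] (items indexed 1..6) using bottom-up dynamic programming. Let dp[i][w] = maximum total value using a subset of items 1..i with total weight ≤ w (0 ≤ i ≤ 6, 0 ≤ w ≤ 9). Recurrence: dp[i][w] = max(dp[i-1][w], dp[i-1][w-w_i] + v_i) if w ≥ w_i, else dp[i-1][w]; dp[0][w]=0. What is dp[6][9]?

14

i\w   0   1   2   3   4   5   6   7   8   9
  0   0   0   0   0   0   0   0   0   0   0
  1   0   0   0   7   7   7   7   7   7   7
  2   0   0   0   7   7   7   7  10  10  10
  3   0   0   0   7   7   7   8  10  10  10
  4   0   3   3   7  10  10  10  11  13  13
  5   0   3   3   7  10  10  10  11  13  13
  6   0   3   3   7  10  10  11  14  14  14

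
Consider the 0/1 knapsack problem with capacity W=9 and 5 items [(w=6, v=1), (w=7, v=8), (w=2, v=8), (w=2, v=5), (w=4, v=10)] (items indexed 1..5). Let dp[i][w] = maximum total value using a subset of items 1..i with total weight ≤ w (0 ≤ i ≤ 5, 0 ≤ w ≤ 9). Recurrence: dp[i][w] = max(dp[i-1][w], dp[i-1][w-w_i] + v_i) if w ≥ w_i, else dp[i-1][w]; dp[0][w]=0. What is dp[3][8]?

9

i\w   0   1   2   3   4   5   6   7   8   9
  0   0   0   0   0   0   0   0   0   0   0
  1   0   0   0   0   0   0   1   1   1   1
  2   0   0   0   0   0   0   1   8   8   8
  3   0   0   8   8   8   8   8   8   9  16
  4   0   0   8   8  13  13  13  13  13  16
  5   0   0   8   8  13  13  18  18  23  23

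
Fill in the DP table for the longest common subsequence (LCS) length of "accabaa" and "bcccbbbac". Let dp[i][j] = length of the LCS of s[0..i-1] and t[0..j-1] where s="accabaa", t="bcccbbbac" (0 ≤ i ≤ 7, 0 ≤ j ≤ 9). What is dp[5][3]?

2

   ''  b  c  c  c  b  b  b  a  c
''  0  0  0  0  0  0  0  0  0  0
 a  0  0  0  0  0  0  0  0  1  1
 c  0  0  1  1  1  1  1  1  1  2
 c  0  0  1  2  2  2  2  2  2  2
 a  0  0  1  2  2  2  2  2  3  3
 b  0  1  1  2  2  3  3  3  3  3
 a  0  1  1  2  2  3  3  3  4  4
 a  0  1  1  2  2  3  3  3  4  4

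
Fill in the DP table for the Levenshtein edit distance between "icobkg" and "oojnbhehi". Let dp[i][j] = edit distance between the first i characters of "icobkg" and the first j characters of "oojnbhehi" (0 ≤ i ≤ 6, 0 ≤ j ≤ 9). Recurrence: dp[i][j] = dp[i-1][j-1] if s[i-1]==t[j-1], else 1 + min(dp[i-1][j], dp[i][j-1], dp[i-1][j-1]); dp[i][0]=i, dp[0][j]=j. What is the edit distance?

8

   ''  o  o  j  n  b  h  e  h  i
''  0  1  2  3  4  5  6  7  8  9
 i  1  1  2  3  4  5  6  7  8  8
 c  2  2  2  3  4  5  6  7  8  9
 o  3  2  2  3  4  5  6  7  8  9
 b  4  3  3  3  4  4  5  6  7  8
 k  5  4  4  4  4  5  5  6  7  8
 g  6  5  5  5  5  5  6  6  7  8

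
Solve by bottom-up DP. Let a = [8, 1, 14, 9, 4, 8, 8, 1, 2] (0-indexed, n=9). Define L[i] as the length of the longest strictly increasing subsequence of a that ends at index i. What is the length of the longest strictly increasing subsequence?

3

   i    0    1    2    3    4    5    6    7    8
a[i]    8    1   14    9    4    8    8    1    2
L[i]    1    1    2    2    2    3    3    1    2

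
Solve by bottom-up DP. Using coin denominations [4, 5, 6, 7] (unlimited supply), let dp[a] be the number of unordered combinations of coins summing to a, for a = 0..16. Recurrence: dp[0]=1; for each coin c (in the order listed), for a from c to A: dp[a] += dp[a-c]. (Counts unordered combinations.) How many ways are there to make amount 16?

4

after  coin     0     1     2     3     4     5     6     7     8     9    10    11    12    13    14    15    16
          4     1     0     0     0     1     0     0     0     1     0     0     0     1     0     0     0     1
          5     1     0     0     0     1     1     0     0     1     1     1     0     1     1     1     1     1
          6     1     0     0     0     1     1     1     0     1     1     2     1     2     1     2     2     3
          7     1     0     0     0     1     1     1     1     1     1     2     2     3     2     3     3     4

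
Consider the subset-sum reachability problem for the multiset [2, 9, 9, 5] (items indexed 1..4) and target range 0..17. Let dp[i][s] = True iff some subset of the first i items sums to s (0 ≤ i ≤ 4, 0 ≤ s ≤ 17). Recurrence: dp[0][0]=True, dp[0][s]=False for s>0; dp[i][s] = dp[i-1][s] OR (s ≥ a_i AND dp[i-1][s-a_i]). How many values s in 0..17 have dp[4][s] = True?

i\s   0   1   2   3   4   5   6   7   8   9  10  11  12  13  14  15  16  17
  0   T   F   F   F   F   F   F   F   F   F   F   F   F   F   F   F   F   F
  1   T   F   T   F   F   F   F   F   F   F   F   F   F   F   F   F   F   F
  2   T   F   T   F   F   F   F   F   F   T   F   T   F   F   F   F   F   F
  3   T   F   T   F   F   F   F   F   F   T   F   T   F   F   F   F   F   F
  4   T   F   T   F   F   T   F   T   F   T   F   T   F   F   T   F   T   F

8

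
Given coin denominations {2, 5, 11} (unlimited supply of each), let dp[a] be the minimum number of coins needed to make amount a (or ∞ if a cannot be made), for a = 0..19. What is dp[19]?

5

 a  0  1  2  3  4  5  6  7  8  9 10 11 12 13 14 15 16 17 18 19
dp  0  -  1  -  2  1  3  2  4  3  2  1  3  2  4  3  2  4  3  5
(- denotes ∞ / unreachable)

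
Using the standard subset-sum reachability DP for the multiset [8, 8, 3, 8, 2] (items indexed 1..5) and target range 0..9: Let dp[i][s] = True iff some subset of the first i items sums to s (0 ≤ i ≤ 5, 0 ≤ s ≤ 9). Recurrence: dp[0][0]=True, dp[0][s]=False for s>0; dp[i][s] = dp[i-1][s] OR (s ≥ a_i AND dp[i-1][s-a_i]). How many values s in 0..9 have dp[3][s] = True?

i\s   0   1   2   3   4   5   6   7   8   9
  0   T   F   F   F   F   F   F   F   F   F
  1   T   F   F   F   F   F   F   F   T   F
  2   T   F   F   F   F   F   F   F   T   F
  3   T   F   F   T   F   F   F   F   T   F
  4   T   F   F   T   F   F   F   F   T   F
  5   T   F   T   T   F   T   F   F   T   F

3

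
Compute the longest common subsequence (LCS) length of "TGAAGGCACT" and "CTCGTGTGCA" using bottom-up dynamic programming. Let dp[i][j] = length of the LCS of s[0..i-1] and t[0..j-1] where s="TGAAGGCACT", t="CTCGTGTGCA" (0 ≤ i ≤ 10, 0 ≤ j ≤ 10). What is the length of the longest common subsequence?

   ''  C  T  C  G  T  G  T  G  C  A
''  0  0  0  0  0  0  0  0  0  0  0
 T  0  0  1  1  1  1  1  1  1  1  1
 G  0  0  1  1  2  2  2  2  2  2  2
 A  0  0  1  1  2  2  2  2  2  2  3
 A  0  0  1  1  2  2  2  2  2  2  3
 G  0  0  1  1  2  2  3  3  3  3  3
 G  0  0  1  1  2  2  3  3  4  4  4
 C  0  1  1  2  2  2  3  3  4  5  5
 A  0  1  1  2  2  2  3  3  4  5  6
 C  0  1  1  2  2  2  3  3  4  5  6
 T  0  1  2  2  2  3  3  4  4  5  6

6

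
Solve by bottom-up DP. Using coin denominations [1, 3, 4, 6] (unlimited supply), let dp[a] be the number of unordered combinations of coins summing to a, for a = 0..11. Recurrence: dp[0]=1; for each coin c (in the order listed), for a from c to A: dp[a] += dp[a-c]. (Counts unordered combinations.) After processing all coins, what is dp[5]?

3

after  coin     0     1     2     3     4     5     6     7     8     9    10    11
          1     1     1     1     1     1     1     1     1     1     1     1     1
          3     1     1     1     2     2     2     3     3     3     4     4     4
          4     1     1     1     2     3     3     4     5     6     7     8     9
          6     1     1     1     2     3     3     5     6     7     9    11    12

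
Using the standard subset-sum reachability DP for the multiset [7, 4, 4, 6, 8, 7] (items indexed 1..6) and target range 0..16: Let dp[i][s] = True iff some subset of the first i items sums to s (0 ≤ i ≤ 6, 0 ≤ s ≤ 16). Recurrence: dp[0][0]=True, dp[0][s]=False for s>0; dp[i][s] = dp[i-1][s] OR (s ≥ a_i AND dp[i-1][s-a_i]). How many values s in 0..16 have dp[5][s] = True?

i\s   0   1   2   3   4   5   6   7   8   9  10  11  12  13  14  15  16
  0   T   F   F   F   F   F   F   F   F   F   F   F   F   F   F   F   F
  1   T   F   F   F   F   F   F   T   F   F   F   F   F   F   F   F   F
  2   T   F   F   F   T   F   F   T   F   F   F   T   F   F   F   F   F
  3   T   F   F   F   T   F   F   T   T   F   F   T   F   F   F   T   F
  4   T   F   F   F   T   F   T   T   T   F   T   T   F   T   T   T   F
  5   T   F   F   F   T   F   T   T   T   F   T   T   T   T   T   T   T
  6   T   F   F   F   T   F   T   T   T   F   T   T   T   T   T   T   T

12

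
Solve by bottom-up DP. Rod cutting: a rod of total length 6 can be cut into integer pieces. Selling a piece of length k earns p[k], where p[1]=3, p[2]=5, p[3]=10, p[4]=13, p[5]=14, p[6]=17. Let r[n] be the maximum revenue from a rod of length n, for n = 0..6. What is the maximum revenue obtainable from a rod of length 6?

   n    0    1    2    3    4    5    6
r[n]    0    3    6   10   13   16   20

20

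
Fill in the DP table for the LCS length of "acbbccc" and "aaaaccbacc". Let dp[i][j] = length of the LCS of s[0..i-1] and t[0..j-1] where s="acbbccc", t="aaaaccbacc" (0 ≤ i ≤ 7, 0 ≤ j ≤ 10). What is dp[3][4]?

1

   ''  a  a  a  a  c  c  b  a  c  c
''  0  0  0  0  0  0  0  0  0  0  0
 a  0  1  1  1  1  1  1  1  1  1  1
 c  0  1  1  1  1  2  2  2  2  2  2
 b  0  1  1  1  1  2  2  3  3  3  3
 b  0  1  1  1  1  2  2  3  3  3  3
 c  0  1  1  1  1  2  3  3  3  4  4
 c  0  1  1  1  1  2  3  3  3  4  5
 c  0  1  1  1  1  2  3  3  3  4  5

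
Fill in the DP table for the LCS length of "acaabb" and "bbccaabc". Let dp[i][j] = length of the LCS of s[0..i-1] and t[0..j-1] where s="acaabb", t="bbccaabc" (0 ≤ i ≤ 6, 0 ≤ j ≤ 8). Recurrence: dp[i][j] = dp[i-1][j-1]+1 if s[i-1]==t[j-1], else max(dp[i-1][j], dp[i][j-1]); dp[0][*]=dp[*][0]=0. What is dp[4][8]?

   ''  b  b  c  c  a  a  b  c
''  0  0  0  0  0  0  0  0  0
 a  0  0  0  0  0  1  1  1  1
 c  0  0  0  1  1  1  1  1  2
 a  0  0  0  1  1  2  2  2  2
 a  0  0  0  1  1  2  3  3  3
 b  0  1  1  1  1  2  3  4  4
 b  0  1  2  2  2  2  3  4  4

3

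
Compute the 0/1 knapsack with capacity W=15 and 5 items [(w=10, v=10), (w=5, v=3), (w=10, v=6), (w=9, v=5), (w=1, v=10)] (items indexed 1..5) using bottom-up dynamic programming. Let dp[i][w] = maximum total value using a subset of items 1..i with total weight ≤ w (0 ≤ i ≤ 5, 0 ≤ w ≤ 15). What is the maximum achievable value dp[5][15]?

20

i\w   0   1   2   3   4   5   6   7   8   9  10  11  12  13  14  15
  0   0   0   0   0   0   0   0   0   0   0   0   0   0   0   0   0
  1   0   0   0   0   0   0   0   0   0   0  10  10  10  10  10  10
  2   0   0   0   0   0   3   3   3   3   3  10  10  10  10  10  13
  3   0   0   0   0   0   3   3   3   3   3  10  10  10  10  10  13
  4   0   0   0   0   0   3   3   3   3   5  10  10  10  10  10  13
  5   0  10  10  10  10  10  13  13  13  13  15  20  20  20  20  20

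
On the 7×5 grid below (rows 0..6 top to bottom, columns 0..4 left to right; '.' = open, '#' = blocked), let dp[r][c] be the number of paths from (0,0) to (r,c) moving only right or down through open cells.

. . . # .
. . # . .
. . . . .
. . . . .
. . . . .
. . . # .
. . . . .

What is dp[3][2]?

7

r\c   0   1   2   3   4
  0   1   1   1   0   0
  1   1   2   0   0   0
  2   1   3   3   3   3
  3   1   4   7  10  13
  4   1   5  12  22  35
  5   1   6  18   0  35
  6   1   7  25  25  60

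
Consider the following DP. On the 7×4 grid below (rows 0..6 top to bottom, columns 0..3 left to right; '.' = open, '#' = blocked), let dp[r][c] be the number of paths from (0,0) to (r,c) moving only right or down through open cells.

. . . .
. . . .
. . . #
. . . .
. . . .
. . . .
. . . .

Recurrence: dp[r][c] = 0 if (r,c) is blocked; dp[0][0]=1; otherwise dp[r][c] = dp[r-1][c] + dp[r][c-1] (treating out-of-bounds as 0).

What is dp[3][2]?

10

r\c   0   1   2   3
  0   1   1   1   1
  1   1   2   3   4
  2   1   3   6   0
  3   1   4  10  10
  4   1   5  15  25
  5   1   6  21  46
  6   1   7  28  74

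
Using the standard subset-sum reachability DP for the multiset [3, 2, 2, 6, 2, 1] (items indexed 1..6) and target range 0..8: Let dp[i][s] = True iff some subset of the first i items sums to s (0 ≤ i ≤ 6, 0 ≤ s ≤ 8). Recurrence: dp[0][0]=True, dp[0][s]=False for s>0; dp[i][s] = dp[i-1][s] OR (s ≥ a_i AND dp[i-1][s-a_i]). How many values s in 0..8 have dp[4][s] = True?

8

i\s   0   1   2   3   4   5   6   7   8
  0   T   F   F   F   F   F   F   F   F
  1   T   F   F   T   F   F   F   F   F
  2   T   F   T   T   F   T   F   F   F
  3   T   F   T   T   T   T   F   T   F
  4   T   F   T   T   T   T   T   T   T
  5   T   F   T   T   T   T   T   T   T
  6   T   T   T   T   T   T   T   T   T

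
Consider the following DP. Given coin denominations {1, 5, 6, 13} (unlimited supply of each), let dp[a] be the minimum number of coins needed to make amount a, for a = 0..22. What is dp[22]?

 a  0  1  2  3  4  5  6  7  8  9 10 11 12 13 14 15 16 17 18 19 20 21 22
dp  0  1  2  3  4  1  1  2  3  4  2  2  2  1  2  3  3  3  2  2  3  4  4

4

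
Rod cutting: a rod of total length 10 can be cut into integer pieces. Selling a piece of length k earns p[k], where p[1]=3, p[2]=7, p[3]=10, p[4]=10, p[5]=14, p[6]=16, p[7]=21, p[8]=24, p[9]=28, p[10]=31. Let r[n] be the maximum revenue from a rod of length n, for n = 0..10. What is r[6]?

   n    0    1    2    3    4    5    6    7    8    9   10
r[n]    0    3    7   10   14   17   21   24   28   31   35

21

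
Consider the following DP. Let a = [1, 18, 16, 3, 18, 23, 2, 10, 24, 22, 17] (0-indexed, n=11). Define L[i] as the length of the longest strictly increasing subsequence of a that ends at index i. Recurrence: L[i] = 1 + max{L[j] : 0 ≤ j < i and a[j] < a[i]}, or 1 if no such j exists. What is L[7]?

3

   i    0    1    2    3    4    5    6    7    8    9   10
a[i]    1   18   16    3   18   23    2   10   24   22   17
L[i]    1    2    2    2    3    4    2    3    5    4    4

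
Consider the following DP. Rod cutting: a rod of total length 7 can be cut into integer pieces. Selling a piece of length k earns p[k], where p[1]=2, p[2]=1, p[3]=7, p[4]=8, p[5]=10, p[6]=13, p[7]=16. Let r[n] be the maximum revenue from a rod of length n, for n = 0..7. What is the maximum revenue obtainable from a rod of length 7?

16

   n    0    1    2    3    4    5    6    7
r[n]    0    2    4    7    9   11   14   16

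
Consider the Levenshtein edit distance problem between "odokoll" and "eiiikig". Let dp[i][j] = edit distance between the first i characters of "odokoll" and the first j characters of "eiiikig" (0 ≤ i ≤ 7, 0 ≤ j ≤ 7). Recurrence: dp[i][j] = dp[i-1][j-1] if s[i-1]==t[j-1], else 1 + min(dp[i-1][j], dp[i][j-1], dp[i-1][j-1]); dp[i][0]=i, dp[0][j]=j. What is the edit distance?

7

   ''  e  i  i  i  k  i  g
''  0  1  2  3  4  5  6  7
 o  1  1  2  3  4  5  6  7
 d  2  2  2  3  4  5  6  7
 o  3  3  3  3  4  5  6  7
 k  4  4  4  4  4  4  5  6
 o  5  5  5  5  5  5  5  6
 l  6  6  6  6  6  6  6  6
 l  7  7  7  7  7  7  7  7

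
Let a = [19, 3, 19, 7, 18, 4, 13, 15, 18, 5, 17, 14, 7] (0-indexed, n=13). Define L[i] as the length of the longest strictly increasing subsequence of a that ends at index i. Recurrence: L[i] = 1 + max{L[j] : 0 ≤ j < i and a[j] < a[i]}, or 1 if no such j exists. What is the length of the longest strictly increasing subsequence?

   i    0    1    2    3    4    5    6    7    8    9   10   11   12
a[i]   19    3   19    7   18    4   13   15   18    5   17   14    7
L[i]    1    1    2    2    3    2    3    4    5    3    5    4    4

5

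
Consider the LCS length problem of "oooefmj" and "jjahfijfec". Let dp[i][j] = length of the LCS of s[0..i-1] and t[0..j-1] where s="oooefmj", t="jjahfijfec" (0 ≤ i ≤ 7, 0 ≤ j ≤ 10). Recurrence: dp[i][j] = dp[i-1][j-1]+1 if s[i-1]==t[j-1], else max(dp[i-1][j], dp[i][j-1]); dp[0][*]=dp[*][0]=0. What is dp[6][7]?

   ''  j  j  a  h  f  i  j  f  e  c
''  0  0  0  0  0  0  0  0  0  0  0
 o  0  0  0  0  0  0  0  0  0  0  0
 o  0  0  0  0  0  0  0  0  0  0  0
 o  0  0  0  0  0  0  0  0  0  0  0
 e  0  0  0  0  0  0  0  0  0  1  1
 f  0  0  0  0  0  1  1  1  1  1  1
 m  0  0  0  0  0  1  1  1  1  1  1
 j  0  1  1  1  1  1  1  2  2  2  2

1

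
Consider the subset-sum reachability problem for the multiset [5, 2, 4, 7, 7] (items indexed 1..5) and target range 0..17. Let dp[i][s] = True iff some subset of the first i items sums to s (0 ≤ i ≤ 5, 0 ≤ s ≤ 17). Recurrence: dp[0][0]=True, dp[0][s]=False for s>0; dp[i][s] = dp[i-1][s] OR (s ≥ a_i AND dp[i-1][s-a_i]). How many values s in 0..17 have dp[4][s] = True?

12

i\s   0   1   2   3   4   5   6   7   8   9  10  11  12  13  14  15  16  17
  0   T   F   F   F   F   F   F   F   F   F   F   F   F   F   F   F   F   F
  1   T   F   F   F   F   T   F   F   F   F   F   F   F   F   F   F   F   F
  2   T   F   T   F   F   T   F   T   F   F   F   F   F   F   F   F   F   F
  3   T   F   T   F   T   T   T   T   F   T   F   T   F   F   F   F   F   F
  4   T   F   T   F   T   T   T   T   F   T   F   T   T   T   T   F   T   F
  5   T   F   T   F   T   T   T   T   F   T   F   T   T   T   T   F   T   F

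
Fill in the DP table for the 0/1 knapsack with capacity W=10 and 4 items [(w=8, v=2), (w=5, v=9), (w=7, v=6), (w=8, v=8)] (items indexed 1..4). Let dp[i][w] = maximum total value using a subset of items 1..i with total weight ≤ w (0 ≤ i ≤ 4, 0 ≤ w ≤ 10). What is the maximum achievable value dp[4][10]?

9

i\w   0   1   2   3   4   5   6   7   8   9  10
  0   0   0   0   0   0   0   0   0   0   0   0
  1   0   0   0   0   0   0   0   0   2   2   2
  2   0   0   0   0   0   9   9   9   9   9   9
  3   0   0   0   0   0   9   9   9   9   9   9
  4   0   0   0   0   0   9   9   9   9   9   9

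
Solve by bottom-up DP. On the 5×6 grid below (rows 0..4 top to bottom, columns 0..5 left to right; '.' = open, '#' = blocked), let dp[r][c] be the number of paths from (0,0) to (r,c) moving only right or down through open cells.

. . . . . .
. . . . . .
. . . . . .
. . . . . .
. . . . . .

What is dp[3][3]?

r\c   0   1   2   3   4   5
  0   1   1   1   1   1   1
  1   1   2   3   4   5   6
  2   1   3   6  10  15  21
  3   1   4  10  20  35  56
  4   1   5  15  35  70 126

20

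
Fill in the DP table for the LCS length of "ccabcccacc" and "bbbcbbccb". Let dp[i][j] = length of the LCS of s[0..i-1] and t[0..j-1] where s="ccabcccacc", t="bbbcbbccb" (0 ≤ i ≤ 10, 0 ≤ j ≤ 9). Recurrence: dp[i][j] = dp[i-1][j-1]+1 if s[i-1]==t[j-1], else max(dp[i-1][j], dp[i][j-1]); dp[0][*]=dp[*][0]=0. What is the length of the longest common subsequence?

   ''  b  b  b  c  b  b  c  c  b
''  0  0  0  0  0  0  0  0  0  0
 c  0  0  0  0  1  1  1  1  1  1
 c  0  0  0  0  1  1  1  2  2  2
 a  0  0  0  0  1  1  1  2  2  2
 b  0  1  1  1  1  2  2  2  2  3
 c  0  1  1  1  2  2  2  3  3  3
 c  0  1  1  1  2  2  2  3  4  4
 c  0  1  1  1  2  2  2  3  4  4
 a  0  1  1  1  2  2  2  3  4  4
 c  0  1  1  1  2  2  2  3  4  4
 c  0  1  1  1  2  2  2  3  4  4

4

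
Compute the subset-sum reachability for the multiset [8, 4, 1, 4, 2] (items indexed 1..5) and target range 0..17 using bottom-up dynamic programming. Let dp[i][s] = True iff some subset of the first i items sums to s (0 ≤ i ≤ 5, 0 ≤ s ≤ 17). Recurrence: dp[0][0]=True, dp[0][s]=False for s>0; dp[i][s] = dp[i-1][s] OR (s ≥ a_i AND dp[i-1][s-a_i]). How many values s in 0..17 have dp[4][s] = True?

10

i\s   0   1   2   3   4   5   6   7   8   9  10  11  12  13  14  15  16  17
  0   T   F   F   F   F   F   F   F   F   F   F   F   F   F   F   F   F   F
  1   T   F   F   F   F   F   F   F   T   F   F   F   F   F   F   F   F   F
  2   T   F   F   F   T   F   F   F   T   F   F   F   T   F   F   F   F   F
  3   T   T   F   F   T   T   F   F   T   T   F   F   T   T   F   F   F   F
  4   T   T   F   F   T   T   F   F   T   T   F   F   T   T   F   F   T   T
  5   T   T   T   T   T   T   T   T   T   T   T   T   T   T   T   T   T   T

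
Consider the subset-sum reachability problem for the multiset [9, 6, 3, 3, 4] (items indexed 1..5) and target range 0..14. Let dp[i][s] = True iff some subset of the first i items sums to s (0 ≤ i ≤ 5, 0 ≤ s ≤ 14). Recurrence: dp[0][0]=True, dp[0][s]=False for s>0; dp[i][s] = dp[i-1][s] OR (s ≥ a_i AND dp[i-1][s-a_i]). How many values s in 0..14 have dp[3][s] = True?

i\s   0   1   2   3   4   5   6   7   8   9  10  11  12  13  14
  0   T   F   F   F   F   F   F   F   F   F   F   F   F   F   F
  1   T   F   F   F   F   F   F   F   F   T   F   F   F   F   F
  2   T   F   F   F   F   F   T   F   F   T   F   F   F   F   F
  3   T   F   F   T   F   F   T   F   F   T   F   F   T   F   F
  4   T   F   F   T   F   F   T   F   F   T   F   F   T   F   F
  5   T   F   F   T   T   F   T   T   F   T   T   F   T   T   F

5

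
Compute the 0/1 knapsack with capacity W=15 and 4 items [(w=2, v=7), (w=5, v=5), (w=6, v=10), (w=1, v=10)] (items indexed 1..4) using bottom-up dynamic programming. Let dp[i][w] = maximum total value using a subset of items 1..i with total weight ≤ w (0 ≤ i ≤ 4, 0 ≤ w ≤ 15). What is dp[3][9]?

i\w   0   1   2   3   4   5   6   7   8   9  10  11  12  13  14  15
  0   0   0   0   0   0   0   0   0   0   0   0   0   0   0   0   0
  1   0   0   7   7   7   7   7   7   7   7   7   7   7   7   7   7
  2   0   0   7   7   7   7   7  12  12  12  12  12  12  12  12  12
  3   0   0   7   7   7   7  10  12  17  17  17  17  17  22  22  22
  4   0  10  10  17  17  17  17  20  22  27  27  27  27  27  32  32

17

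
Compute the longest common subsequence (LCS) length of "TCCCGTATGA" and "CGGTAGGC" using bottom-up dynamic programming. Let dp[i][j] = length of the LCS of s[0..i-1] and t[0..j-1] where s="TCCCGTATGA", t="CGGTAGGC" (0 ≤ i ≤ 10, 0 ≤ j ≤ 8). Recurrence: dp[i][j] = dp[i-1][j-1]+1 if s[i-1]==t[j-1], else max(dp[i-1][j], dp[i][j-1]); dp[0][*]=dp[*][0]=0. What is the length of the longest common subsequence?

   ''  C  G  G  T  A  G  G  C
''  0  0  0  0  0  0  0  0  0
 T  0  0  0  0  1  1  1  1  1
 C  0  1  1  1  1  1  1  1  2
 C  0  1  1  1  1  1  1  1  2
 C  0  1  1  1  1  1  1  1  2
 G  0  1  2  2  2  2  2  2  2
 T  0  1  2  2  3  3  3  3  3
 A  0  1  2  2  3  4  4  4  4
 T  0  1  2  2  3  4  4  4  4
 G  0  1  2  3  3  4  5  5  5
 A  0  1  2  3  3  4  5  5  5

5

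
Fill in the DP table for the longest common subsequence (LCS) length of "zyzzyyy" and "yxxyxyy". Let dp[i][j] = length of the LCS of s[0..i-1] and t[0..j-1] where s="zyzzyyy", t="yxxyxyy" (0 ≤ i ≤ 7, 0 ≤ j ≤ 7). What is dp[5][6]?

   ''  y  x  x  y  x  y  y
''  0  0  0  0  0  0  0  0
 z  0  0  0  0  0  0  0  0
 y  0  1  1  1  1  1  1  1
 z  0  1  1  1  1  1  1  1
 z  0  1  1  1  1  1  1  1
 y  0  1  1  1  2  2  2  2
 y  0  1  1  1  2  2  3  3
 y  0  1  1  1  2  2  3  4

2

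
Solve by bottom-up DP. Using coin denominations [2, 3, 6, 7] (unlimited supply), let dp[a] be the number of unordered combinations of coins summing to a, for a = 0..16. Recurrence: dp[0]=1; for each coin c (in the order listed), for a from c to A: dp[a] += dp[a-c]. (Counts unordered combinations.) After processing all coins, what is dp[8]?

after  coin     0     1     2     3     4     5     6     7     8     9    10    11    12    13    14    15    16
          2     1     0     1     0     1     0     1     0     1     0     1     0     1     0     1     0     1
          3     1     0     1     1     1     1     2     1     2     2     2     2     3     2     3     3     3
          6     1     0     1     1     1     1     3     1     3     3     3     3     6     3     6     6     6
          7     1     0     1     1     1     1     3     2     3     4     4     4     7     6     8     9    10

3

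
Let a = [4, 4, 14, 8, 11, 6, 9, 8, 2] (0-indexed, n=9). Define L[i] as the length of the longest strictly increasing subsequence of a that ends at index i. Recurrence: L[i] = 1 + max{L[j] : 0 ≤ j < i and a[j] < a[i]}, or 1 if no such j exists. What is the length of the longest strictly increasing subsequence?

   i    0    1    2    3    4    5    6    7    8
a[i]    4    4   14    8   11    6    9    8    2
L[i]    1    1    2    2    3    2    3    3    1

3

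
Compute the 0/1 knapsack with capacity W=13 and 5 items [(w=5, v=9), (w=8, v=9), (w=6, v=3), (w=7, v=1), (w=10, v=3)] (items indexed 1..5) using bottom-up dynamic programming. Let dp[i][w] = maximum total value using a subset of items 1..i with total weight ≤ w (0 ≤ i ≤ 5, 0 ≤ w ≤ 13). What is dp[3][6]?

i\w   0   1   2   3   4   5   6   7   8   9  10  11  12  13
  0   0   0   0   0   0   0   0   0   0   0   0   0   0   0
  1   0   0   0   0   0   9   9   9   9   9   9   9   9   9
  2   0   0   0   0   0   9   9   9   9   9   9   9   9  18
  3   0   0   0   0   0   9   9   9   9   9   9  12  12  18
  4   0   0   0   0   0   9   9   9   9   9   9  12  12  18
  5   0   0   0   0   0   9   9   9   9   9   9  12  12  18

9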